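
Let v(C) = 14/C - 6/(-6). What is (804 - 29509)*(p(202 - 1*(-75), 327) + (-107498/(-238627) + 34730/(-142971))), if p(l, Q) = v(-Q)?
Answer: -41444332624183665/1239574916351 ≈ -33434.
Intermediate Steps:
v(C) = 1 + 14/C (v(C) = 14/C - 6*(-⅙) = 14/C + 1 = 1 + 14/C)
p(l, Q) = -(14 - Q)/Q (p(l, Q) = (14 - Q)/((-Q)) = (-1/Q)*(14 - Q) = -(14 - Q)/Q)
(804 - 29509)*(p(202 - 1*(-75), 327) + (-107498/(-238627) + 34730/(-142971))) = (804 - 29509)*((-14 + 327)/327 + (-107498/(-238627) + 34730/(-142971))) = -28705*((1/327)*313 + (-107498*(-1/238627) + 34730*(-1/142971))) = -28705*(313/327 + (107498/238627 - 34730/142971)) = -28705*(313/327 + 7081580848/34116740817) = -28705*1443801868113/1239574916351 = -41444332624183665/1239574916351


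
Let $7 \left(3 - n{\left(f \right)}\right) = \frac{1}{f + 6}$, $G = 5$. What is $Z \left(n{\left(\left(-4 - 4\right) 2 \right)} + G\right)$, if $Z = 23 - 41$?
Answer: $- \frac{5049}{35} \approx -144.26$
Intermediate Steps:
$Z = -18$ ($Z = 23 - 41 = -18$)
$n{\left(f \right)} = 3 - \frac{1}{7 \left(6 + f\right)}$ ($n{\left(f \right)} = 3 - \frac{1}{7 \left(f + 6\right)} = 3 - \frac{1}{7 \left(6 + f\right)}$)
$Z \left(n{\left(\left(-4 - 4\right) 2 \right)} + G\right) = - 18 \left(\frac{125 + 21 \left(-4 - 4\right) 2}{7 \left(6 + \left(-4 - 4\right) 2\right)} + 5\right) = - 18 \left(\frac{125 + 21 \left(\left(-8\right) 2\right)}{7 \left(6 - 16\right)} + 5\right) = - 18 \left(\frac{125 + 21 \left(-16\right)}{7 \left(6 - 16\right)} + 5\right) = - 18 \left(\frac{125 - 336}{7 \left(-10\right)} + 5\right) = - 18 \left(\frac{1}{7} \left(- \frac{1}{10}\right) \left(-211\right) + 5\right) = - 18 \left(\frac{211}{70} + 5\right) = \left(-18\right) \frac{561}{70} = - \frac{5049}{35}$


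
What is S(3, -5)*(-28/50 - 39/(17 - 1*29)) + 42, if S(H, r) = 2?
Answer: 2369/50 ≈ 47.380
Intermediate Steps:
S(3, -5)*(-28/50 - 39/(17 - 1*29)) + 42 = 2*(-28/50 - 39/(17 - 1*29)) + 42 = 2*(-28*1/50 - 39/(17 - 29)) + 42 = 2*(-14/25 - 39/(-12)) + 42 = 2*(-14/25 - 39*(-1/12)) + 42 = 2*(-14/25 + 13/4) + 42 = 2*(269/100) + 42 = 269/50 + 42 = 2369/50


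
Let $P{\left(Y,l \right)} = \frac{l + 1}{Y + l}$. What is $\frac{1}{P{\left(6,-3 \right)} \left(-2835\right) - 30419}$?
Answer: $- \frac{1}{28529} \approx -3.5052 \cdot 10^{-5}$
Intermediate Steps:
$P{\left(Y,l \right)} = \frac{1 + l}{Y + l}$
$\frac{1}{P{\left(6,-3 \right)} \left(-2835\right) - 30419} = \frac{1}{\frac{1 - 3}{6 - 3} \left(-2835\right) - 30419} = \frac{1}{\frac{1}{3} \left(-2\right) \left(-2835\right) - 30419} = \frac{1}{\left(- \frac{2}{3}\right) \left(-2835\right) - 30419} = \frac{1}{1890 - 30419} = \frac{1}{-28529} = - \frac{1}{28529}$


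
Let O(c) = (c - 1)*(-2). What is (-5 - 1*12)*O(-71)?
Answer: -2448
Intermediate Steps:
O(c) = 2 - 2*c (O(c) = (-1 + c)*(-2) = 2 - 2*c)
(-5 - 1*12)*O(-71) = (-5 - 1*12)*(2 - 2*(-71)) = (-5 - 12)*(2 + 142) = -17*144 = -2448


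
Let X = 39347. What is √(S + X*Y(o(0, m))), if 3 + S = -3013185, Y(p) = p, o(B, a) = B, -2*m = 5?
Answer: 2*I*√753297 ≈ 1735.9*I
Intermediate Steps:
m = -5/2 (m = -½*5 = -5/2 ≈ -2.5000)
S = -3013188 (S = -3 - 3013185 = -3013188)
√(S + X*Y(o(0, m))) = √(-3013188 + 39347*0) = √(-3013188 + 0) = √(-3013188) = 2*I*√753297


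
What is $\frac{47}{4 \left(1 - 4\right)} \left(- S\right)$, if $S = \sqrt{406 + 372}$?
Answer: $\frac{47 \sqrt{778}}{12} \approx 109.25$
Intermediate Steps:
$S = \sqrt{778} \approx 27.893$
$\frac{47}{4 \left(1 - 4\right)} \left(- S\right) = \frac{47}{4 \left(1 - 4\right)} \left(- \sqrt{778}\right) = \frac{47}{4 \left(-3\right)} \left(- \sqrt{778}\right) = \frac{47}{-12} \left(- \sqrt{778}\right) = 47 \left(- \frac{1}{12}\right) \left(- \sqrt{778}\right) = - \frac{47 \left(- \sqrt{778}\right)}{12} = \frac{47 \sqrt{778}}{12}$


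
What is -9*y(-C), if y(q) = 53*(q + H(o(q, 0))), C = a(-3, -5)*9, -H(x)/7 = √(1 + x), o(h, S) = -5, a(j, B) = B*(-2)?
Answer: 42930 + 6678*I ≈ 42930.0 + 6678.0*I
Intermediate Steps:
a(j, B) = -2*B
H(x) = -7*√(1 + x)
C = 90 (C = -2*(-5)*9 = 10*9 = 90)
y(q) = -742*I + 53*q (y(q) = 53*(q - 7*√(1 - 5)) = 53*(q - 14*I) = -742*I + 53*q)
-9*y(-C) = -9*(-742*I + 53*(-1*90)) = -9*(-742*I + 53*(-90)) = -9*(-742*I - 4770) = -9*(-4770 - 742*I) = 42930 + 6678*I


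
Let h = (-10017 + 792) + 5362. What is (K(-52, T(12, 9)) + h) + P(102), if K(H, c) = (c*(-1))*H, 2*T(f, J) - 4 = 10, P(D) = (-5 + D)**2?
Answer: 5910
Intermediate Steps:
T(f, J) = 7 (T(f, J) = 2 + (1/2)*10 = 2 + 5 = 7)
K(H, c) = -H*c (K(H, c) = (-c)*H = -H*c)
h = -3863 (h = -9225 + 5362 = -3863)
(K(-52, T(12, 9)) + h) + P(102) = (-1*(-52)*7 - 3863) + (-5 + 102)**2 = (364 - 3863) + 97**2 = -3499 + 9409 = 5910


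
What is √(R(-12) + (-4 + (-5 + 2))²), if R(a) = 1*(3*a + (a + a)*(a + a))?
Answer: √589 ≈ 24.269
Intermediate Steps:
R(a) = 3*a + 4*a² (R(a) = 1*(3*a + (2*a)*(2*a)) = 1*(3*a + 4*a²) = 3*a + 4*a²)
√(R(-12) + (-4 + (-5 + 2))²) = √(-12*(3 + 4*(-12)) + (-4 + (-5 + 2))²) = √(-12*(3 - 48) + (-4 - 3)²) = √(-12*(-45) + (-7)²) = √(540 + 49) = √589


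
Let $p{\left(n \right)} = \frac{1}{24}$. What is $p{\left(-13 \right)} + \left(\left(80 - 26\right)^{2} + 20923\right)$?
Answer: $\frac{572137}{24} \approx 23839.0$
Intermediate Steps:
$p{\left(n \right)} = \frac{1}{24}$
$p{\left(-13 \right)} + \left(\left(80 - 26\right)^{2} + 20923\right) = \frac{1}{24} + \left(\left(80 - 26\right)^{2} + 20923\right) = \frac{1}{24} + \left(54^{2} + 20923\right) = \frac{1}{24} + \left(2916 + 20923\right) = \frac{1}{24} + 23839 = \frac{572137}{24}$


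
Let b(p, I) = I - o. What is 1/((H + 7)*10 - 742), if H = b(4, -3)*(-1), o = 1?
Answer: -1/632 ≈ -0.0015823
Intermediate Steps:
b(p, I) = -1 + I (b(p, I) = I - 1*1 = I - 1 = -1 + I)
H = 4 (H = (-1 - 3)*(-1) = -4*(-1) = 4)
1/((H + 7)*10 - 742) = 1/((4 + 7)*10 - 742) = 1/(11*10 - 742) = 1/(110 - 742) = 1/(-632) = -1/632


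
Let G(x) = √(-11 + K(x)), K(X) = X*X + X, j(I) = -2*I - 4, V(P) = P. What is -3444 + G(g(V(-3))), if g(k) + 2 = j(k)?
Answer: -3444 + I*√11 ≈ -3444.0 + 3.3166*I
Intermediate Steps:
j(I) = -4 - 2*I
g(k) = -6 - 2*k (g(k) = -2 + (-4 - 2*k) = -6 - 2*k)
K(X) = X + X² (K(X) = X² + X = X + X²)
G(x) = √(-11 + x*(1 + x))
-3444 + G(g(V(-3))) = -3444 + √(-11 + (-6 - 2*(-3))*(1 + (-6 - 2*(-3)))) = -3444 + √(-11 + (-6 + 6)*(1 + (-6 + 6))) = -3444 + √(-11 + 0*(1 + 0)) = -3444 + √(-11 + 0*1) = -3444 + √(-11 + 0) = -3444 + √(-11) = -3444 + I*√11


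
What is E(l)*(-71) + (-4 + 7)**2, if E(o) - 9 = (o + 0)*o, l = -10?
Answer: -7730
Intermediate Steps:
E(o) = 9 + o**2 (E(o) = 9 + (o + 0)*o = 9 + o*o = 9 + o**2)
E(l)*(-71) + (-4 + 7)**2 = (9 + (-10)**2)*(-71) + (-4 + 7)**2 = (9 + 100)*(-71) + 3**2 = 109*(-71) + 9 = -7739 + 9 = -7730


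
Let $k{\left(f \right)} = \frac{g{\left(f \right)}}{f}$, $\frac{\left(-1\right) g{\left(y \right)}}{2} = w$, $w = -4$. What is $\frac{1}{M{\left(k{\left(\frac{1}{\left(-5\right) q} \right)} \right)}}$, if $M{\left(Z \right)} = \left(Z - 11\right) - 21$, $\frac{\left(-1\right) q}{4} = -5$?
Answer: $- \frac{1}{832} \approx -0.0012019$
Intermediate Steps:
$q = 20$ ($q = \left(-4\right) \left(-5\right) = 20$)
$g{\left(y \right)} = 8$ ($g{\left(y \right)} = \left(-2\right) \left(-4\right) = 8$)
$k{\left(f \right)} = \frac{8}{f}$
$M{\left(Z \right)} = -32 + Z$ ($M{\left(Z \right)} = \left(-11 + Z\right) - 21 = -32 + Z$)
$\frac{1}{M{\left(k{\left(\frac{1}{\left(-5\right) q} \right)} \right)}} = \frac{1}{-32 + \frac{8}{\frac{1}{\left(-5\right) 20}}} = \frac{1}{-32 + \frac{8}{\frac{1}{-100}}} = \frac{1}{-32 + \frac{8}{- \frac{1}{100}}} = \frac{1}{-32 + 8 \left(-100\right)} = \frac{1}{-32 - 800} = \frac{1}{-832} = - \frac{1}{832}$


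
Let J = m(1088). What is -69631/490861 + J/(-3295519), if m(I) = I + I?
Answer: -230538397025/1617641751859 ≈ -0.14252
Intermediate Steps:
m(I) = 2*I
J = 2176 (J = 2*1088 = 2176)
-69631/490861 + J/(-3295519) = -69631/490861 + 2176/(-3295519) = -69631*1/490861 + 2176*(-1/3295519) = -69631/490861 - 2176/3295519 = -230538397025/1617641751859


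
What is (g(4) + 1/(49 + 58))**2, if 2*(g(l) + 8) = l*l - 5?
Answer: 284089/45796 ≈ 6.2034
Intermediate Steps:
g(l) = -21/2 + l**2/2 (g(l) = -8 + (l*l - 5)/2 = -8 + (l**2 - 5)/2 = -8 + (-5 + l**2)/2 = -8 + (-5/2 + l**2/2) = -21/2 + l**2/2)
(g(4) + 1/(49 + 58))**2 = ((-21/2 + (1/2)*4**2) + 1/(49 + 58))**2 = ((-21/2 + (1/2)*16) + 1/107)**2 = ((-21/2 + 8) + 1/107)**2 = (-5/2 + 1/107)**2 = (-533/214)**2 = 284089/45796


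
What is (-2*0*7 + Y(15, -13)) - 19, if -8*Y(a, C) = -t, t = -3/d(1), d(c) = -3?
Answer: -151/8 ≈ -18.875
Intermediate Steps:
t = 1 (t = -3/(-3) = -3*(-⅓) = 1)
Y(a, C) = ⅛ (Y(a, C) = -(-1)/8 = -⅛*(-1) = ⅛)
(-2*0*7 + Y(15, -13)) - 19 = (-2*0*7 + ⅛) - 19 = (0*7 + ⅛) - 19 = (0 + ⅛) - 19 = ⅛ - 19 = -151/8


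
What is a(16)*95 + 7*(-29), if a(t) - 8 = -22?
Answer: -1533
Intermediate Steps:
a(t) = -14 (a(t) = 8 - 22 = -14)
a(16)*95 + 7*(-29) = -14*95 + 7*(-29) = -1330 - 203 = -1533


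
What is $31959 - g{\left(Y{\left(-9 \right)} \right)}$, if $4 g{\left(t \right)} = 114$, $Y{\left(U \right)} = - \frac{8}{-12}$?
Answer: $\frac{63861}{2} \approx 31931.0$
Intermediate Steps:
$Y{\left(U \right)} = \frac{2}{3}$ ($Y{\left(U \right)} = \left(-8\right) \left(- \frac{1}{12}\right) = \frac{2}{3}$)
$g{\left(t \right)} = \frac{57}{2}$ ($g{\left(t \right)} = \frac{1}{4} \cdot 114 = \frac{57}{2}$)
$31959 - g{\left(Y{\left(-9 \right)} \right)} = 31959 - \frac{57}{2} = \frac{63861}{2}$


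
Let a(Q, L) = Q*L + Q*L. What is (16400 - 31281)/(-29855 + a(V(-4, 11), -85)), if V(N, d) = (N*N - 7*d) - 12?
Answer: 14881/17445 ≈ 0.85302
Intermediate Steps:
V(N, d) = -12 + N² - 7*d (V(N, d) = (N² - 7*d) - 12 = -12 + N² - 7*d)
a(Q, L) = 2*L*Q (a(Q, L) = L*Q + L*Q = 2*L*Q)
(16400 - 31281)/(-29855 + a(V(-4, 11), -85)) = (16400 - 31281)/(-29855 + 2*(-85)*(-12 + (-4)² - 7*11)) = -14881/(-29855 + 2*(-85)*(-12 + 16 - 77)) = -14881/(-29855 + 2*(-85)*(-73)) = -14881/(-29855 + 12410) = -14881/(-17445) = -14881*(-1/17445) = 14881/17445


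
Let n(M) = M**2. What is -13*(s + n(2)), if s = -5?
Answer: 13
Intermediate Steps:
-13*(s + n(2)) = -13*(-5 + 2**2) = -13*(-5 + 4) = -13*(-1) = 13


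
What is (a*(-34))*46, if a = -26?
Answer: 40664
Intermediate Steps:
(a*(-34))*46 = -26*(-34)*46 = 884*46 = 40664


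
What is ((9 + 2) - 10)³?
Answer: 1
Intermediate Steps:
((9 + 2) - 10)³ = (11 - 10)³ = 1³ = 1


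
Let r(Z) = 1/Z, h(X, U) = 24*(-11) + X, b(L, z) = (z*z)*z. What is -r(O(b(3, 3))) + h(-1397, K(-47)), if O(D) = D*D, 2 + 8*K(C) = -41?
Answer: -1210870/729 ≈ -1661.0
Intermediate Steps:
K(C) = -43/8 (K(C) = -¼ + (⅛)*(-41) = -¼ - 41/8 = -43/8)
b(L, z) = z³ (b(L, z) = z²*z = z³)
h(X, U) = -264 + X
O(D) = D²
-r(O(b(3, 3))) + h(-1397, K(-47)) = -1/((3³)²) + (-264 - 1397) = -1/(27²) - 1661 = -1/729 - 1661 = -1210870/729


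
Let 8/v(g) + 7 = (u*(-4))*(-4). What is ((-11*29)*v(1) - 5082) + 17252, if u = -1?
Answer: 282462/23 ≈ 12281.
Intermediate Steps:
v(g) = -8/23 (v(g) = 8/(-7 - 1*(-4)*(-4)) = 8/(-7 + 4*(-4)) = 8/(-7 - 16) = 8/(-23) = 8*(-1/23) = -8/23)
((-11*29)*v(1) - 5082) + 17252 = (-11*29*(-8/23) - 5082) + 17252 = (-319*(-8/23) - 5082) + 17252 = (2552/23 - 5082) + 17252 = -114334/23 + 17252 = 282462/23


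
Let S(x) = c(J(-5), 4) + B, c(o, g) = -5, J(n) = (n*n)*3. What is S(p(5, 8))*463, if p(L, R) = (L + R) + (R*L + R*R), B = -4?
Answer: -4167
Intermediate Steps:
J(n) = 3*n**2 (J(n) = n**2*3 = 3*n**2)
p(L, R) = L + R + R**2 + L*R (p(L, R) = (L + R) + (L*R + R**2) = (L + R) + (R**2 + L*R) = L + R + R**2 + L*R)
S(x) = -9 (S(x) = -5 - 4 = -9)
S(p(5, 8))*463 = -9*463 = -4167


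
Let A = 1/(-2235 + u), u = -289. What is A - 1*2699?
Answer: -6812277/2524 ≈ -2699.0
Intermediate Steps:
A = -1/2524 (A = 1/(-2235 - 289) = 1/(-2524) = -1/2524 ≈ -0.00039620)
A - 1*2699 = -1/2524 - 1*2699 = -1/2524 - 2699 = -6812277/2524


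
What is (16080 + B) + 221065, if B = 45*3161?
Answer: 379390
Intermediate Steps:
B = 142245
(16080 + B) + 221065 = (16080 + 142245) + 221065 = 158325 + 221065 = 379390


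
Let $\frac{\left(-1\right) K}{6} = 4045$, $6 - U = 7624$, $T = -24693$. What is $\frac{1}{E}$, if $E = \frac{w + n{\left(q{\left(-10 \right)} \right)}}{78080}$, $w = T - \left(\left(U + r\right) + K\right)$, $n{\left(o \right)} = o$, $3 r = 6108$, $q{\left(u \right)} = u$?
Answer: $\frac{78080}{5149} \approx 15.164$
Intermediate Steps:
$U = -7618$ ($U = 6 - 7624 = -7618$)
$K = -24270$ ($K = \left(-6\right) 4045 = -24270$)
$r = 2036$ ($r = \frac{1}{3} \cdot 6108 = 2036$)
$w = 5159$ ($w = -24693 - \left(\left(-7618 + 2036\right) - 24270\right) = -24693 - \left(-5582 - 24270\right) = -24693 - -29852 = -24693 + 29852 = 5159$)
$E = \frac{5149}{78080}$ ($E = \frac{5159 - 10}{78080} = 5149 \cdot \frac{1}{78080} = \frac{5149}{78080} \approx 0.065945$)
$\frac{1}{E} = \frac{1}{\frac{5149}{78080}} = \frac{78080}{5149}$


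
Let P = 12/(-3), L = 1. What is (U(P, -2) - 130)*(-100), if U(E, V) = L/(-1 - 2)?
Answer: 39100/3 ≈ 13033.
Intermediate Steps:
P = -4 (P = 12*(-1/3) = -4)
U(E, V) = -1/3 (U(E, V) = 1/(-1 - 2) = 1/(-3) = 1*(-1/3) = -1/3)
(U(P, -2) - 130)*(-100) = (-1/3 - 130)*(-100) = -391/3*(-100) = 39100/3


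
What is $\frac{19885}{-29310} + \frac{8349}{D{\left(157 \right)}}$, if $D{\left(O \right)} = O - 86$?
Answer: $\frac{48659471}{416202} \approx 116.91$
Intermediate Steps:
$D{\left(O \right)} = -86 + O$ ($D{\left(O \right)} = O - 86 = -86 + O$)
$\frac{19885}{-29310} + \frac{8349}{D{\left(157 \right)}} = \frac{19885}{-29310} + \frac{8349}{-86 + 157} = 19885 \left(- \frac{1}{29310}\right) + \frac{8349}{71} = - \frac{3977}{5862} + 8349 \cdot \frac{1}{71} = - \frac{3977}{5862} + \frac{8349}{71} = \frac{48659471}{416202}$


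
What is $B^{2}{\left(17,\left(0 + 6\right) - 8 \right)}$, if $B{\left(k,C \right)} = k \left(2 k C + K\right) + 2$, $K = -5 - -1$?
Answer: $1493284$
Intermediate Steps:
$K = -4$ ($K = -5 + 1 = -4$)
$B{\left(k,C \right)} = 2 + k \left(-4 + 2 C k\right)$ ($B{\left(k,C \right)} = k \left(2 k C - 4\right) + 2 = k \left(2 C k - 4\right) + 2 = k \left(-4 + 2 C k\right) + 2 = 2 + k \left(-4 + 2 C k\right)$)
$B^{2}{\left(17,\left(0 + 6\right) - 8 \right)} = \left(2 - 68 + 2 \left(\left(0 + 6\right) - 8\right) 17^{2}\right)^{2} = \left(2 - 68 + 2 \left(6 - 8\right) 289\right)^{2} = \left(2 - 68 + 2 \left(-2\right) 289\right)^{2} = \left(2 - 68 - 1156\right)^{2} = \left(-1222\right)^{2} = 1493284$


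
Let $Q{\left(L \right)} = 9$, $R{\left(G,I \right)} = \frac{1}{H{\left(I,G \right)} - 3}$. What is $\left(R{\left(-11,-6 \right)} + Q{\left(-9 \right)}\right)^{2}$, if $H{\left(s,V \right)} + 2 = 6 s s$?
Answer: $\frac{3610000}{44521} \approx 81.085$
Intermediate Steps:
$H{\left(s,V \right)} = -2 + 6 s^{2}$ ($H{\left(s,V \right)} = -2 + 6 s s = -2 + 6 s^{2}$)
$R{\left(G,I \right)} = \frac{1}{-5 + 6 I^{2}}$ ($R{\left(G,I \right)} = \frac{1}{\left(-2 + 6 I^{2}\right) - 3} = \frac{1}{-5 + 6 I^{2}}$)
$\left(R{\left(-11,-6 \right)} + Q{\left(-9 \right)}\right)^{2} = \left(\frac{1}{-5 + 6 \left(-6\right)^{2}} + 9\right)^{2} = \left(\frac{1}{-5 + 6 \cdot 36} + 9\right)^{2} = \left(\frac{1}{-5 + 216} + 9\right)^{2} = \left(\frac{1}{211} + 9\right)^{2} = \left(\frac{1900}{211}\right)^{2} = \frac{3610000}{44521}$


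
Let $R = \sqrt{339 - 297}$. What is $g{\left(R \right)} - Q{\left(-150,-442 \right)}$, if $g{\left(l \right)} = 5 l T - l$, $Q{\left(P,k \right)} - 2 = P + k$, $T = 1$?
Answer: $590 + 4 \sqrt{42} \approx 615.92$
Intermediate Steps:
$Q{\left(P,k \right)} = 2 + P + k$ ($Q{\left(P,k \right)} = 2 + \left(P + k\right) = 2 + P + k$)
$R = \sqrt{42} \approx 6.4807$
$g{\left(l \right)} = 4 l$ ($g{\left(l \right)} = 5 l 1 - l = 5 l - l = 4 l$)
$g{\left(R \right)} - Q{\left(-150,-442 \right)} = 4 \sqrt{42} - \left(2 - 150 - 442\right) = 4 \sqrt{42} - -590 = 4 \sqrt{42} + 590 = 590 + 4 \sqrt{42}$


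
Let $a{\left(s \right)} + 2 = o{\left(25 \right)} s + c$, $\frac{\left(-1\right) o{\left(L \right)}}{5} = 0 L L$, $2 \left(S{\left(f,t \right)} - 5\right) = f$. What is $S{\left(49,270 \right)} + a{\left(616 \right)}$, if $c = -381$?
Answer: $- \frac{707}{2} \approx -353.5$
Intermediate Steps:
$S{\left(f,t \right)} = 5 + \frac{f}{2}$
$o{\left(L \right)} = 0$ ($o{\left(L \right)} = - 5 \cdot 0 L L = - 5 \cdot 0 L = \left(-5\right) 0 = 0$)
$a{\left(s \right)} = -383$ ($a{\left(s \right)} = -2 - \left(381 + 0 s\right) = -2 + \left(0 - 381\right) = -2 - 381 = -383$)
$S{\left(49,270 \right)} + a{\left(616 \right)} = \left(5 + \frac{1}{2} \cdot 49\right) - 383 = \left(5 + \frac{49}{2}\right) - 383 = \frac{59}{2} - 383 = - \frac{707}{2}$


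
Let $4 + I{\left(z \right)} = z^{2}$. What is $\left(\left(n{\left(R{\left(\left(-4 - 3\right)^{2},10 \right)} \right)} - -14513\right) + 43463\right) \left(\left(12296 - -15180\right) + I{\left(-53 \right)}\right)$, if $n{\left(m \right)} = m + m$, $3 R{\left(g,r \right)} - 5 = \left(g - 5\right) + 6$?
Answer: $\frac{5270044678}{3} \approx 1.7567 \cdot 10^{9}$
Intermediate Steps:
$R{\left(g,r \right)} = 2 + \frac{g}{3}$ ($R{\left(g,r \right)} = \frac{5}{3} + \frac{\left(g - 5\right) + 6}{3} = \frac{5}{3} + \frac{\left(-5 + g\right) + 6}{3} = \frac{5}{3} + \frac{1 + g}{3} = \frac{5}{3} + \left(\frac{1}{3} + \frac{g}{3}\right) = 2 + \frac{g}{3}$)
$n{\left(m \right)} = 2 m$
$I{\left(z \right)} = -4 + z^{2}$
$\left(\left(n{\left(R{\left(\left(-4 - 3\right)^{2},10 \right)} \right)} - -14513\right) + 43463\right) \left(\left(12296 - -15180\right) + I{\left(-53 \right)}\right) = \left(\left(2 \left(2 + \frac{\left(-4 - 3\right)^{2}}{3}\right) - -14513\right) + 43463\right) \left(\left(12296 - -15180\right) - \left(4 - \left(-53\right)^{2}\right)\right) = \left(\left(2 \left(2 + \frac{\left(-7\right)^{2}}{3}\right) + 14513\right) + 43463\right) \left(\left(12296 + 15180\right) + \left(-4 + 2809\right)\right) = \left(\left(2 \left(2 + \frac{1}{3} \cdot 49\right) + 14513\right) + 43463\right) \left(27476 + 2805\right) = \left(\left(2 \left(2 + \frac{49}{3}\right) + 14513\right) + 43463\right) 30281 = \left(\left(2 \cdot \frac{55}{3} + 14513\right) + 43463\right) 30281 = \left(\left(\frac{110}{3} + 14513\right) + 43463\right) 30281 = \left(\frac{43649}{3} + 43463\right) 30281 = \frac{174038}{3} \cdot 30281 = \frac{5270044678}{3}$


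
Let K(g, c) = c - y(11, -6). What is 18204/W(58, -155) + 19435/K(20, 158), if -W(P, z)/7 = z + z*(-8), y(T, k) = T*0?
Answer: 144732593/1200010 ≈ 120.61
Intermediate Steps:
y(T, k) = 0
W(P, z) = 49*z (W(P, z) = -7*(z + z*(-8)) = -7*(z - 8*z) = -(-49)*z = 49*z)
K(g, c) = c (K(g, c) = c - 1*0 = c + 0 = c)
18204/W(58, -155) + 19435/K(20, 158) = 18204/((49*(-155))) + 19435/158 = 18204/(-7595) + 19435*(1/158) = 18204*(-1/7595) + 19435/158 = -18204/7595 + 19435/158 = 144732593/1200010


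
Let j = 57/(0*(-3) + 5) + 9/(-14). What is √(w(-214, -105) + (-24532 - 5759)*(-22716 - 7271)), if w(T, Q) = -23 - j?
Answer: √4450847297890/70 ≈ 30139.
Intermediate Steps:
j = 753/70 (j = 57/(0 + 5) + 9*(-1/14) = 57/5 - 9/14 = 753/70 ≈ 10.757)
w(T, Q) = -2363/70 (w(T, Q) = -23 - 1*753/70 = -23 - 753/70 = -2363/70)
√(w(-214, -105) + (-24532 - 5759)*(-22716 - 7271)) = √(-2363/70 + (-24532 - 5759)*(-22716 - 7271)) = √(-2363/70 - 30291*(-29987)) = √(-2363/70 + 908336217) = √(63583532827/70) = √4450847297890/70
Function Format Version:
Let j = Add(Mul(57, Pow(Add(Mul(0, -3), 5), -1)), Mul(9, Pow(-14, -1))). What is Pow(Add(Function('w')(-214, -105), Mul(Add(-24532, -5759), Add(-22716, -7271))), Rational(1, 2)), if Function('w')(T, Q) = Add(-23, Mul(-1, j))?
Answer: Mul(Rational(1, 70), Pow(4450847297890, Rational(1, 2))) ≈ 30139.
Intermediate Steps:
j = Rational(753, 70) (j = Add(Mul(57, Pow(Add(0, 5), -1)), Mul(9, Rational(-1, 14))) = Add(Mul(57, Pow(5, -1)), Rational(-9, 14)) = Add(Mul(57, Rational(1, 5)), Rational(-9, 14)) = Add(Rational(57, 5), Rational(-9, 14)) = Rational(753, 70) ≈ 10.757)
Function('w')(T, Q) = Rational(-2363, 70) (Function('w')(T, Q) = Add(-23, Mul(-1, Rational(753, 70))) = Add(-23, Rational(-753, 70)) = Rational(-2363, 70))
Pow(Add(Function('w')(-214, -105), Mul(Add(-24532, -5759), Add(-22716, -7271))), Rational(1, 2)) = Pow(Add(Rational(-2363, 70), Mul(Add(-24532, -5759), Add(-22716, -7271))), Rational(1, 2)) = Pow(Add(Rational(-2363, 70), Mul(-30291, -29987)), Rational(1, 2)) = Pow(Add(Rational(-2363, 70), 908336217), Rational(1, 2)) = Pow(Rational(63583532827, 70), Rational(1, 2)) = Mul(Rational(1, 70), Pow(4450847297890, Rational(1, 2)))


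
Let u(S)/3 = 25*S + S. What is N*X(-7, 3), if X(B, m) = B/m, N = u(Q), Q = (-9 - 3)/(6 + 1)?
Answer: 312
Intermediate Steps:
Q = -12/7 ≈ -1.7143
u(S) = 78*S (u(S) = 3*(25*S + S) = 3*(26*S) = 78*S)
N = -936/7 (N = 78*(-12/7) = -936/7 ≈ -133.71)
N*X(-7, 3) = -(-936)/3 = -936/7*(-7/3) = 312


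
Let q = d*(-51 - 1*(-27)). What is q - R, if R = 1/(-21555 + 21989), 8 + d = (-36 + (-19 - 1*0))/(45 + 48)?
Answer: 89487/434 ≈ 206.19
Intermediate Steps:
d = -799/93 (d = -8 + (-36 + (-19 - 1*0))/(45 + 48) = -8 + (-36 + (-19 + 0))/93 = -8 + (-36 - 19)*(1/93) = -8 - 55*1/93 = -8 - 55/93 = -799/93 ≈ -8.5914)
q = 6392/31 (q = -799*(-51 - 1*(-27))/93 = -799*(-51 + 27)/93 = -799/93*(-24) = 6392/31 ≈ 206.19)
R = 1/434 ≈ 0.0023041
q - R = 6392/31 - 1*1/434 = 6392/31 - 1/434 = 89487/434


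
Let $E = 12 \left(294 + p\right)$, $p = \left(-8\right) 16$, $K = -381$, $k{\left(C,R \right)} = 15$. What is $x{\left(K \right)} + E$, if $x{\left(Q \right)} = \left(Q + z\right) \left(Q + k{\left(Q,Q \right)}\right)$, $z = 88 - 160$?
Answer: $167790$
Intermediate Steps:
$z = -72$
$p = -128$
$x{\left(Q \right)} = \left(-72 + Q\right) \left(15 + Q\right)$ ($x{\left(Q \right)} = \left(Q - 72\right) \left(Q + 15\right) = \left(-72 + Q\right) \left(15 + Q\right)$)
$E = 1992$ ($E = 12 \left(294 - 128\right) = 12 \cdot 166 = 1992$)
$x{\left(K \right)} + E = \left(-1080 + \left(-381\right)^{2} - -21717\right) + 1992 = \left(-1080 + 145161 + 21717\right) + 1992 = 165798 + 1992 = 167790$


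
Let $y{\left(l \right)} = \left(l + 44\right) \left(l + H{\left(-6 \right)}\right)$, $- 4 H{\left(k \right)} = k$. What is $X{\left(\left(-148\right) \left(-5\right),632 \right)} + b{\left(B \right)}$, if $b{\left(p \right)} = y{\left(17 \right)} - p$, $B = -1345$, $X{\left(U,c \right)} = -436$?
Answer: $\frac{4075}{2} \approx 2037.5$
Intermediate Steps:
$H{\left(k \right)} = - \frac{k}{4}$
$y{\left(l \right)} = \left(44 + l\right) \left(\frac{3}{2} + l\right)$ ($y{\left(l \right)} = \left(l + 44\right) \left(l - - \frac{3}{2}\right) = \left(44 + l\right) \left(l + \frac{3}{2}\right) = \left(44 + l\right) \left(\frac{3}{2} + l\right)$)
$b{\left(p \right)} = \frac{2257}{2} - p$ ($b{\left(p \right)} = \left(66 + 17^{2} + \frac{91}{2} \cdot 17\right) - p = \left(66 + 289 + \frac{1547}{2}\right) - p = \frac{2257}{2} - p$)
$X{\left(\left(-148\right) \left(-5\right),632 \right)} + b{\left(B \right)} = -436 + \left(\frac{2257}{2} - -1345\right) = -436 + \left(\frac{2257}{2} + 1345\right) = -436 + \frac{4947}{2} = \frac{4075}{2}$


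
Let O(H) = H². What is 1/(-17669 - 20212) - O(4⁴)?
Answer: -2482569217/37881 ≈ -65536.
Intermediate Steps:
1/(-17669 - 20212) - O(4⁴) = 1/(-17669 - 20212) - (4⁴)² = 1/(-37881) - 1*256² = -1/37881 - 1*65536 = -1/37881 - 65536 = -2482569217/37881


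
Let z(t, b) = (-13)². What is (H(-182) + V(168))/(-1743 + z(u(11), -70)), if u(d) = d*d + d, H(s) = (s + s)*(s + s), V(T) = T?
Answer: -66332/787 ≈ -84.285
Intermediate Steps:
H(s) = 4*s² (H(s) = (2*s)*(2*s) = 4*s²)
u(d) = d + d² (u(d) = d² + d = d + d²)
z(t, b) = 169
(H(-182) + V(168))/(-1743 + z(u(11), -70)) = (4*(-182)² + 168)/(-1743 + 169) = (4*33124 + 168)/(-1574) = (132496 + 168)*(-1/1574) = 132664*(-1/1574) = -66332/787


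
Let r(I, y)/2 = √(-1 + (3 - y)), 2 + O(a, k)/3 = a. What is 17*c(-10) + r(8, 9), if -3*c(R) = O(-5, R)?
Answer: 119 + 2*I*√7 ≈ 119.0 + 5.2915*I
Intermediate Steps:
O(a, k) = -6 + 3*a
c(R) = 7 (c(R) = -(-6 + 3*(-5))/3 = -(-6 - 15)/3 = -⅓*(-21) = 7)
r(I, y) = 2*√(2 - y) (r(I, y) = 2*√(-1 + (3 - y)) = 2*√(2 - y))
17*c(-10) + r(8, 9) = 17*7 + 2*√(2 - 1*9) = 119 + 2*√(2 - 9) = 119 + 2*√(-7) = 119 + 2*(I*√7) = 119 + 2*I*√7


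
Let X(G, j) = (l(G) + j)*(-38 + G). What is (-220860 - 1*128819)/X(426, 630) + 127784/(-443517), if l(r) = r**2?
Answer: -3061313008465/10445879146392 ≈ -0.29306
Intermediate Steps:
X(G, j) = (-38 + G)*(j + G**2) (X(G, j) = (G**2 + j)*(-38 + G) = (j + G**2)*(-38 + G) = (-38 + G)*(j + G**2))
(-220860 - 1*128819)/X(426, 630) + 127784/(-443517) = (-220860 - 1*128819)/(426**3 - 38*630 - 38*426**2 + 426*630) + 127784/(-443517) = (-220860 - 128819)/(77308776 - 23940 - 38*181476 + 268380) + 127784*(-1/443517) = -349679/(77308776 - 23940 - 6896088 + 268380) - 127784/443517 = -349679/70657128 - 127784/443517 = -3061313008465/10445879146392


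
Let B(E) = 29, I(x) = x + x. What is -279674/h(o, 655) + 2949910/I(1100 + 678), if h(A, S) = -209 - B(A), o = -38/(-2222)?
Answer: 8656119/4318 ≈ 2004.7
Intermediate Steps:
I(x) = 2*x
o = 19/1111 (o = -38*(-1/2222) = 19/1111 ≈ 0.017102)
h(A, S) = -238 (h(A, S) = -209 - 1*29 = -209 - 29 = -238)
-279674/h(o, 655) + 2949910/I(1100 + 678) = -279674/(-238) + 2949910/((2*(1100 + 678))) = -279674*(-1/238) + 2949910/((2*1778)) = 139837/119 + 2949910/3556 = 139837/119 + 2949910*(1/3556) = 139837/119 + 1474955/1778 = 8656119/4318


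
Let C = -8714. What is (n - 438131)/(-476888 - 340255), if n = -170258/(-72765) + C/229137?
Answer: 221363247618343/412859118778155 ≈ 0.53617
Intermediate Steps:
n = 1162979792/505247085 (n = -170258/(-72765) - 8714/229137 = -170258*(-1/72765) - 8714*1/229137 = 15478/6615 - 8714/229137 = 1162979792/505247085 ≈ 2.3018)
(n - 438131)/(-476888 - 340255) = (1162979792/505247085 - 438131)/(-476888 - 340255) = -221363247618343/505247085/(-817143) = -221363247618343/505247085*(-1/817143) = 221363247618343/412859118778155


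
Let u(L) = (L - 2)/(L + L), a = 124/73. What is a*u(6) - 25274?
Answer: -5534882/219 ≈ -25273.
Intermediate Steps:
a = 124/73 (a = 124*(1/73) = 124/73 ≈ 1.6986)
u(L) = (-2 + L)/(2*L) (u(L) = (-2 + L)/((2*L)) = (-2 + L)*(1/(2*L)) = (-2 + L)/(2*L))
a*u(6) - 25274 = 124*((1/2)*(-2 + 6)/6)/73 - 25274 = 124*((1/2)*(1/6)*4)/73 - 25274 = (124/73)*(1/3) - 25274 = 124/219 - 25274 = -5534882/219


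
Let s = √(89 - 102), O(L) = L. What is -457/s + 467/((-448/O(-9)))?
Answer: 4203/448 + 457*I*√13/13 ≈ 9.3817 + 126.75*I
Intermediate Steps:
s = I*√13 (s = √(-13) = I*√13 ≈ 3.6056*I)
-457/s + 467/((-448/O(-9))) = -457*(-I*√13/13) + 467/((-448/(-9))) = -(-457)*I*√13/13 + 467/((-448*(-⅑))) = 457*I*√13/13 + 467/(448/9) = 457*I*√13/13 + 467*(9/448) = 457*I*√13/13 + 4203/448 = 4203/448 + 457*I*√13/13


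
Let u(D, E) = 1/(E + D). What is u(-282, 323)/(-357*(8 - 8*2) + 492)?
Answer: 1/137268 ≈ 7.2850e-6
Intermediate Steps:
u(D, E) = 1/(D + E)
u(-282, 323)/(-357*(8 - 8*2) + 492) = 1/((-282 + 323)*(-357*(8 - 8*2) + 492)) = 1/(41*(-357*(8 - 16) + 492)) = 1/(41*(-357*(-8) + 492)) = 1/(41*(2856 + 492)) = (1/41)/3348 = (1/41)*(1/3348) = 1/137268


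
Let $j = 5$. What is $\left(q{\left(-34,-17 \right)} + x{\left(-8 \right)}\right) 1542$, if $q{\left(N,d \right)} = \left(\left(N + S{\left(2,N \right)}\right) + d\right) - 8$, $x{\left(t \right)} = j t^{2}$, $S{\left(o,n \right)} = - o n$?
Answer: $507318$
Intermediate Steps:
$S{\left(o,n \right)} = - n o$
$x{\left(t \right)} = 5 t^{2}$
$q{\left(N,d \right)} = -8 + d - N$ ($q{\left(N,d \right)} = \left(\left(N - N 2\right) + d\right) - 8 = \left(\left(N - 2 N\right) + d\right) - 8 = \left(- N + d\right) - 8 = \left(d - N\right) - 8 = -8 + d - N$)
$\left(q{\left(-34,-17 \right)} + x{\left(-8 \right)}\right) 1542 = \left(\left(-8 - 17 - -34\right) + 5 \left(-8\right)^{2}\right) 1542 = \left(\left(-8 - 17 + 34\right) + 5 \cdot 64\right) 1542 = \left(9 + 320\right) 1542 = 329 \cdot 1542 = 507318$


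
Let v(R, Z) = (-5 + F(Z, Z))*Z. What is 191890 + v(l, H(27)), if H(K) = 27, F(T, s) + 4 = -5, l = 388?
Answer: 191512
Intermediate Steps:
F(T, s) = -9 (F(T, s) = -4 - 5 = -9)
v(R, Z) = -14*Z (v(R, Z) = (-5 - 9)*Z = -14*Z)
191890 + v(l, H(27)) = 191890 - 14*27 = 191890 - 378 = 191512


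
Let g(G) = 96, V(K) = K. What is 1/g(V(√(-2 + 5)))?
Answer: 1/96 ≈ 0.010417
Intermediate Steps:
1/g(V(√(-2 + 5))) = 1/96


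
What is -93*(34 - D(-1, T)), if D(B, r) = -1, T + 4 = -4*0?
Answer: -3255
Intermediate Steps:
T = -4 (T = -4 - 4*0 = -4 + 0 = -4)
-93*(34 - D(-1, T)) = -93*(34 - 1*(-1)) = -93*(34 + 1) = -93*35 = -3255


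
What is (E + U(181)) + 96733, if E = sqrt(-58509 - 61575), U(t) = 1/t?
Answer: 17508674/181 + 2*I*sqrt(30021) ≈ 96733.0 + 346.53*I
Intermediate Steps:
E = 2*I*sqrt(30021) (E = sqrt(-120084) = 2*I*sqrt(30021) ≈ 346.53*I)
(E + U(181)) + 96733 = (2*I*sqrt(30021) + 1/181) + 96733 = (1/181 + 2*I*sqrt(30021)) + 96733 = 17508674/181 + 2*I*sqrt(30021)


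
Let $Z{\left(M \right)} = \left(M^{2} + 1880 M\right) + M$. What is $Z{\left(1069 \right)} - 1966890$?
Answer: $1186660$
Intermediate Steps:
$Z{\left(M \right)} = M^{2} + 1881 M$
$Z{\left(1069 \right)} - 1966890 = 1069 \left(1881 + 1069\right) - 1966890 = 1069 \cdot 2950 - 1966890 = 3153550 - 1966890 = 1186660$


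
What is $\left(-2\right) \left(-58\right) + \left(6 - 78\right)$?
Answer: $44$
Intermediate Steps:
$\left(-2\right) \left(-58\right) + \left(6 - 78\right) = 116 + \left(6 - 78\right) = 116 - 72 = 44$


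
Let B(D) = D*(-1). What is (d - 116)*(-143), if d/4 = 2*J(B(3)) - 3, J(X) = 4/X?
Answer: 59488/3 ≈ 19829.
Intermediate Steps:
B(D) = -D
d = -68/3 (d = 4*(2*(4/((-1*3))) - 3) = 4*(2*(4/(-3)) - 3) = 4*(2*(4*(-⅓)) - 3) = 4*(2*(-4/3) - 3) = 4*(-8/3 - 3) = 4*(-17/3) = -68/3 ≈ -22.667)
(d - 116)*(-143) = (-68/3 - 116)*(-143) = -416/3*(-143) = 59488/3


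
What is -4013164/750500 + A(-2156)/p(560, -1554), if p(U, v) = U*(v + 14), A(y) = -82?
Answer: -17304455463/3236156000 ≈ -5.3472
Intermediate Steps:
p(U, v) = U*(14 + v)
-4013164/750500 + A(-2156)/p(560, -1554) = -4013164/750500 - 82*1/(560*(14 - 1554)) = -4013164*1/750500 - 82/(560*(-1540)) = -1003291/187625 - 82/(-862400) = -1003291/187625 - 82*(-1/862400) = -1003291/187625 + 41/431200 = -17304455463/3236156000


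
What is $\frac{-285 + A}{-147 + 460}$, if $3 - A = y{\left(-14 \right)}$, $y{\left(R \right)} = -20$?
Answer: $- \frac{262}{313} \approx -0.83706$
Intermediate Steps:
$A = 23$ ($A = 3 - -20 = 3 + 20 = 23$)
$\frac{-285 + A}{-147 + 460} = \frac{-285 + 23}{-147 + 460} = - \frac{262}{313}$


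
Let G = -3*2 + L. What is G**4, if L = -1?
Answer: 2401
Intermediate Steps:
G = -7 (G = -3*2 - 1 = -6 - 1 = -7)
G**4 = (-7)**4 = 2401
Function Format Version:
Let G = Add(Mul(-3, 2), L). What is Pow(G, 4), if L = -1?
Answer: 2401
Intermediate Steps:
G = -7 (G = Add(Mul(-3, 2), -1) = Add(-6, -1) = -7)
Pow(G, 4) = Pow(-7, 4) = 2401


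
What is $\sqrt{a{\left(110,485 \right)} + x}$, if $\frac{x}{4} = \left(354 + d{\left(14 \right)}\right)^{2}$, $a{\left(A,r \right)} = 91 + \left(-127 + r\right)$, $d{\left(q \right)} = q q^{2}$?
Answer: $\sqrt{38390865} \approx 6196.0$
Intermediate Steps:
$d{\left(q \right)} = q^{3}$
$a{\left(A,r \right)} = -36 + r$
$x = 38390416$ ($x = 4 \left(354 + 14^{3}\right)^{2} = 4 \left(354 + 2744\right)^{2} = 4 \cdot 3098^{2} = 4 \cdot 9597604 = 38390416$)
$\sqrt{a{\left(110,485 \right)} + x} = \sqrt{\left(-36 + 485\right) + 38390416} = \sqrt{449 + 38390416} = \sqrt{38390865}$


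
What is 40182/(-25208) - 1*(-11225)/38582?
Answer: -316835531/243143764 ≈ -1.3031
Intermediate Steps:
40182/(-25208) - 1*(-11225)/38582 = 40182*(-1/25208) + 11225*(1/38582) = -20091/12604 + 11225/38582 = -316835531/243143764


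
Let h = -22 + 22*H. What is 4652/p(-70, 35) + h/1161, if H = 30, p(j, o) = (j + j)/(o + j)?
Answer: 1350881/1161 ≈ 1163.5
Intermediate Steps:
p(j, o) = 2*j/(j + o) (p(j, o) = (2*j)/(j + o) = 2*j/(j + o))
h = 638 (h = -22 + 22*30 = -22 + 660 = 638)
4652/p(-70, 35) + h/1161 = 4652/((2*(-70)/(-70 + 35))) + 638/1161 = 4652/((2*(-70)/(-35))) + 638*(1/1161) = 4652/((2*(-70)*(-1/35))) + 638/1161 = 4652/4 + 638/1161 = 4652*(¼) + 638/1161 = 1163 + 638/1161 = 1350881/1161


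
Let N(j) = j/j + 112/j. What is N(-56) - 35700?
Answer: -35701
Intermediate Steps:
N(j) = 1 + 112/j
N(-56) - 35700 = (112 - 56)/(-56) - 35700 = -1/56*56 - 35700 = -1 - 35700 = -35701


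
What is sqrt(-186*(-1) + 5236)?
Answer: sqrt(5422) ≈ 73.634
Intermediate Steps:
sqrt(-186*(-1) + 5236) = sqrt(186 + 5236) = sqrt(5422)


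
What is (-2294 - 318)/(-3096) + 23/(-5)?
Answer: -14537/3870 ≈ -3.7563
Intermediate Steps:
(-2294 - 318)/(-3096) + 23/(-5) = -2612*(-1/3096) + 23*(-⅕) = 653/774 - 23/5 = -14537/3870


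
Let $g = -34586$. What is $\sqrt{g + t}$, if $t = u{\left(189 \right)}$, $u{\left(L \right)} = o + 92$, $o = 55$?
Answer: $i \sqrt{34439} \approx 185.58 i$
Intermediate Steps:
$u{\left(L \right)} = 147$ ($u{\left(L \right)} = 55 + 92 = 147$)
$t = 147$
$\sqrt{g + t} = \sqrt{-34586 + 147} = \sqrt{-34439} = i \sqrt{34439}$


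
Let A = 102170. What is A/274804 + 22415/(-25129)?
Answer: -1796150865/3452774858 ≈ -0.52020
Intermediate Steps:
A/274804 + 22415/(-25129) = 102170/274804 + 22415/(-25129) = 102170*(1/274804) + 22415*(-1/25129) = 51085/137402 - 22415/25129 = -1796150865/3452774858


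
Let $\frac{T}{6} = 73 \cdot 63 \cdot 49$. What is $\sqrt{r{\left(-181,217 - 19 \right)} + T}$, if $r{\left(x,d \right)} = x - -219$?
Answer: $4 \sqrt{84509} \approx 1162.8$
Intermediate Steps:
$T = 1352106$ ($T = 6 \cdot 73 \cdot 63 \cdot 49 = 6 \cdot 4599 \cdot 49 = 6 \cdot 225351 = 1352106$)
$r{\left(x,d \right)} = 219 + x$ ($r{\left(x,d \right)} = x + 219 = 219 + x$)
$\sqrt{r{\left(-181,217 - 19 \right)} + T} = \sqrt{\left(219 - 181\right) + 1352106} = \sqrt{38 + 1352106} = \sqrt{1352144} = 4 \sqrt{84509}$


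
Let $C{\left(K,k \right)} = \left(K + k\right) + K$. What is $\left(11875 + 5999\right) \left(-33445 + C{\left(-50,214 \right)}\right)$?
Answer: $-595758294$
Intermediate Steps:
$C{\left(K,k \right)} = k + 2 K$
$\left(11875 + 5999\right) \left(-33445 + C{\left(-50,214 \right)}\right) = \left(11875 + 5999\right) \left(-33445 + \left(214 + 2 \left(-50\right)\right)\right) = 17874 \left(-33445 + \left(214 - 100\right)\right) = 17874 \left(-33445 + 114\right) = 17874 \left(-33331\right) = -595758294$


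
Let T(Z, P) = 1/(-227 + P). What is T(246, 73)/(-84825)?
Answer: 1/13063050 ≈ 7.6552e-8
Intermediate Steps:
T(246, 73)/(-84825) = 1/((-227 + 73)*(-84825)) = -1/84825/(-154) = -1/154*(-1/84825) = 1/13063050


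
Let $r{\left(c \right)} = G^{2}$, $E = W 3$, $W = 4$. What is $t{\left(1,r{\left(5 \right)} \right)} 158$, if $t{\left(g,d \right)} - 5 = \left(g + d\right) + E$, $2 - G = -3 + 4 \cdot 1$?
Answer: $3002$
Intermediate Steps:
$G = 1$ ($G = 2 - \left(-3 + 4 \cdot 1\right) = 2 - \left(-3 + 4\right) = 2 - 1 = 1$)
$E = 12$ ($E = 4 \cdot 3 = 12$)
$r{\left(c \right)} = 1$ ($r{\left(c \right)} = 1^{2} = 1$)
$t{\left(g,d \right)} = 17 + d + g$ ($t{\left(g,d \right)} = 5 + \left(\left(g + d\right) + 12\right) = 5 + \left(\left(d + g\right) + 12\right) = 5 + \left(12 + d + g\right) = 17 + d + g$)
$t{\left(1,r{\left(5 \right)} \right)} 158 = \left(17 + 1 + 1\right) 158 = 19 \cdot 158 = 3002$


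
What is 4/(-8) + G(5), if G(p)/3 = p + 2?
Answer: 41/2 ≈ 20.500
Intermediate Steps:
G(p) = 6 + 3*p (G(p) = 3*(p + 2) = 3*(2 + p) = 6 + 3*p)
4/(-8) + G(5) = 4/(-8) + (6 + 3*5) = 4*(-⅛) + (6 + 15) = -½ + 21 = 41/2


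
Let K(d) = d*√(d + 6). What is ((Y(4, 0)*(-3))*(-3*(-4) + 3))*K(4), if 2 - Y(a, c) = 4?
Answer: 360*√10 ≈ 1138.4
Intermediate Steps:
Y(a, c) = -2 (Y(a, c) = 2 - 1*4 = 2 - 4 = -2)
K(d) = d*√(6 + d)
((Y(4, 0)*(-3))*(-3*(-4) + 3))*K(4) = ((-2*(-3))*(-3*(-4) + 3))*(4*√(6 + 4)) = (6*(12 + 3))*(4*√10) = (6*15)*(4*√10) = 90*(4*√10) = 360*√10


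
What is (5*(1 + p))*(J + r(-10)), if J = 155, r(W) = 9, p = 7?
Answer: 6560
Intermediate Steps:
(5*(1 + p))*(J + r(-10)) = (5*(1 + 7))*(155 + 9) = (5*8)*164 = 40*164 = 6560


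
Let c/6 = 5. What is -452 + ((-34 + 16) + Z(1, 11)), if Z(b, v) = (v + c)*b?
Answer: -429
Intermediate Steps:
c = 30 (c = 6*5 = 30)
Z(b, v) = b*(30 + v) (Z(b, v) = (v + 30)*b = (30 + v)*b = b*(30 + v))
-452 + ((-34 + 16) + Z(1, 11)) = -452 + ((-34 + 16) + 1*(30 + 11)) = -452 + (-18 + 1*41) = -452 + (-18 + 41) = -452 + 23 = -429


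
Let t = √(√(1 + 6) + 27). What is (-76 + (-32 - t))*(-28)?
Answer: 3024 + 28*√(27 + √7) ≈ 3176.5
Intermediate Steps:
t = √(27 + √7) (t = √(√7 + 27) = √(27 + √7) ≈ 5.4448)
(-76 + (-32 - t))*(-28) = (-76 + (-32 - √(27 + √7)))*(-28) = (-108 - √(27 + √7))*(-28) = 3024 + 28*√(27 + √7)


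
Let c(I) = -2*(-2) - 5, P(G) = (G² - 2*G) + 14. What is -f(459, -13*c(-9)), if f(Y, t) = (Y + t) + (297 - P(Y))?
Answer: 209008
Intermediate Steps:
P(G) = 14 + G² - 2*G
c(I) = -1 (c(I) = 4 - 5 = -1)
f(Y, t) = 283 + t - Y² + 3*Y (f(Y, t) = (Y + t) + (297 - (14 + Y² - 2*Y)) = (Y + t) + (297 + (-14 - Y² + 2*Y)) = (Y + t) + (283 - Y² + 2*Y) = 283 + t - Y² + 3*Y)
-f(459, -13*c(-9)) = -(283 - 13*(-1) - 1*459² + 3*459) = -(283 + 13 - 1*210681 + 1377) = -(283 + 13 - 210681 + 1377) = -1*(-209008) = 209008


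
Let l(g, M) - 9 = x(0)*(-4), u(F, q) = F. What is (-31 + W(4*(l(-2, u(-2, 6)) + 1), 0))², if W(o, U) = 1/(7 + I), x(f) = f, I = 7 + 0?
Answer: 187489/196 ≈ 956.58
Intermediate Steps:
I = 7
l(g, M) = 9 (l(g, M) = 9 + 0*(-4) = 9 + 0 = 9)
W(o, U) = 1/14 (W(o, U) = 1/(7 + 7) = 1/14)
(-31 + W(4*(l(-2, u(-2, 6)) + 1), 0))² = (-31 + 1/14)² = (-433/14)² = 187489/196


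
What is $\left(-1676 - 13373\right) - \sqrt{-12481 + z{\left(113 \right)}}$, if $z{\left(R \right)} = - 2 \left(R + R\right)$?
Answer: $-15049 - 3 i \sqrt{1437} \approx -15049.0 - 113.72 i$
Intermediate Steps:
$z{\left(R \right)} = - 4 R$ ($z{\left(R \right)} = - 2 \cdot 2 R = - 4 R$)
$\left(-1676 - 13373\right) - \sqrt{-12481 + z{\left(113 \right)}} = \left(-1676 - 13373\right) - \sqrt{-12481 - 452} = \left(-1676 - 13373\right) - \sqrt{-12933} = -15049 - 3 i \sqrt{1437}$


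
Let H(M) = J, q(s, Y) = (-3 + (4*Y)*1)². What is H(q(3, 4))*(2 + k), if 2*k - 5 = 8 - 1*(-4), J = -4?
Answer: -42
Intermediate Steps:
q(s, Y) = (-3 + 4*Y)²
H(M) = -4
k = 17/2 (k = 5/2 + (8 - 1*(-4))/2 = 5/2 + (8 + 4)/2 = 5/2 + (½)*12 = 5/2 + 6 = 17/2 ≈ 8.5000)
H(q(3, 4))*(2 + k) = -4*(2 + 17/2) = -4*21/2 = -42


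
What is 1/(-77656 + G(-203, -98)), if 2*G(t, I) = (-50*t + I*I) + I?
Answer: -1/67828 ≈ -1.4743e-5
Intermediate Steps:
G(t, I) = I/2 + I²/2 - 25*t (G(t, I) = ((-50*t + I*I) + I)/2 = ((-50*t + I²) + I)/2 = ((I² - 50*t) + I)/2 = (I + I² - 50*t)/2 = I/2 + I²/2 - 25*t)
1/(-77656 + G(-203, -98)) = 1/(-77656 + ((½)*(-98) + (½)*(-98)² - 25*(-203))) = 1/(-77656 + (-49 + (½)*9604 + 5075)) = 1/(-77656 + (-49 + 4802 + 5075)) = 1/(-77656 + 9828) = 1/(-67828) = -1/67828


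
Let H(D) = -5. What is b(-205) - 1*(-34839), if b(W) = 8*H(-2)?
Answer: 34799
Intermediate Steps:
b(W) = -40 (b(W) = 8*(-5) = -40)
b(-205) - 1*(-34839) = -40 - 1*(-34839) = -40 + 34839 = 34799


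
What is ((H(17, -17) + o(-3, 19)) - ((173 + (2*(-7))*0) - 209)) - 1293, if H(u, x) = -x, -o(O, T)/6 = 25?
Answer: -1390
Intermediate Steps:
o(O, T) = -150 (o(O, T) = -6*25 = -150)
((H(17, -17) + o(-3, 19)) - ((173 + (2*(-7))*0) - 209)) - 1293 = ((-1*(-17) - 150) - ((173 + (2*(-7))*0) - 209)) - 1293 = ((17 - 150) - ((173 - 14*0) - 209)) - 1293 = (-133 - ((173 + 0) - 209)) - 1293 = (-133 - (173 - 209)) - 1293 = (-133 - 1*(-36)) - 1293 = (-133 + 36) - 1293 = -97 - 1293 = -1390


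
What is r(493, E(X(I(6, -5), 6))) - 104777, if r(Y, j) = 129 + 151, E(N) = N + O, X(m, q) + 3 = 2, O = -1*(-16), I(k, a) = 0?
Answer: -104497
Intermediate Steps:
O = 16
X(m, q) = -1 (X(m, q) = -3 + 2 = -1)
E(N) = 16 + N (E(N) = N + 16 = 16 + N)
r(Y, j) = 280
r(493, E(X(I(6, -5), 6))) - 104777 = 280 - 104777 = -104497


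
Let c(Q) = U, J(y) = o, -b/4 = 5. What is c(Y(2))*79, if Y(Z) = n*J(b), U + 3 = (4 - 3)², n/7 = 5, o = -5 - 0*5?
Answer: -158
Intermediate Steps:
b = -20 (b = -4*5 = -20)
o = -5 (o = -5 - 1*0 = -5 + 0 = -5)
J(y) = -5
n = 35 (n = 7*5 = 35)
U = -2 (U = -3 + (4 - 3)² = -3 + 1² = -3 + 1 = -2)
Y(Z) = -175 (Y(Z) = 35*(-5) = -175)
c(Q) = -2
c(Y(2))*79 = -2*79 = -158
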